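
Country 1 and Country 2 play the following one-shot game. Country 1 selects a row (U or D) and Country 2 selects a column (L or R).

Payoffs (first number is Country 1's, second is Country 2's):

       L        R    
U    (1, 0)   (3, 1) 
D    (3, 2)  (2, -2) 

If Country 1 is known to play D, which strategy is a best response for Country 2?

L

Against D, Country 2 earns 2 from L and -2 from R.
So L is the best response.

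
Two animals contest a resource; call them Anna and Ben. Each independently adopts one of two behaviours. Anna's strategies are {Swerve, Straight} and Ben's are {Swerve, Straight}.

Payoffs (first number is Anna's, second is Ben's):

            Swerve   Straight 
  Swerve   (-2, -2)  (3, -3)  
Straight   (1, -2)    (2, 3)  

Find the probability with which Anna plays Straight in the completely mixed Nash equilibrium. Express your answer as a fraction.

1/6

Let r be the probability that Anna plays Swerve. In a completely mixed equilibrium, Ben must be indifferent between Swerve and Straight.
Ben's expected payoff from Swerve is −2r − 2(1−r); from Straight it is −3r + 3(1−r).
Setting these equal: -2 = −6r + 3, so r = 5/6.
Therefore Anna plays Straight with probability 1 − 5/6 = 1/6.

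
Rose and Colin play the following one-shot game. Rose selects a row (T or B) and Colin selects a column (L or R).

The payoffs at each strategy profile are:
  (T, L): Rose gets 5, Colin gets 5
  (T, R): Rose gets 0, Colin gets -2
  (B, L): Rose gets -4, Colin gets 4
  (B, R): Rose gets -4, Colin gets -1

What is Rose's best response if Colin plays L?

T

Against L, Rose earns 5 from T and -4 from B.
So T is the best response.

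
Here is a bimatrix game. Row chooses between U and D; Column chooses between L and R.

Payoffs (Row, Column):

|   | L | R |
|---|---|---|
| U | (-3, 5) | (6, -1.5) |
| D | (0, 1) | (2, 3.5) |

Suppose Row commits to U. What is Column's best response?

Against U, Column earns 5 from L and -1.5 from R.
So L is the best response.

L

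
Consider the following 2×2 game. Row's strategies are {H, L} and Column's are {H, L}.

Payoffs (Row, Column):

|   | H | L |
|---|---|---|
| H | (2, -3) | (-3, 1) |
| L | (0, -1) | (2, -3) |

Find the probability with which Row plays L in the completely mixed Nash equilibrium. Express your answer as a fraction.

2/3

Let p be the probability that Row plays H. In a completely mixed equilibrium, Column must be indifferent between H and L.
Column's expected payoff from H is −3p − (1−p); from L it is p − 3(1−p).
Setting these equal: −2p − 1 = 4p − 3, so p = 1/3.
Therefore Row plays L with probability 1 − 1/3 = 2/3.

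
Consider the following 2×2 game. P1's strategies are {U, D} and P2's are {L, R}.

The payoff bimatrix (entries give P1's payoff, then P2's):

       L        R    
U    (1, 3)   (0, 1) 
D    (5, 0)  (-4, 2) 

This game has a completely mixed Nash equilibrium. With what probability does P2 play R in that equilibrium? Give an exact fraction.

Let q be the probability that P2 plays L. In a completely mixed equilibrium, P1 must be indifferent between U and D.
P1's expected payoff from U is q; from D it is 5q − 4(1−q).
Setting these equal: q = 9q − 4, so q = 1/2.
Therefore P2 plays R with probability 1 − 1/2 = 1/2.

1/2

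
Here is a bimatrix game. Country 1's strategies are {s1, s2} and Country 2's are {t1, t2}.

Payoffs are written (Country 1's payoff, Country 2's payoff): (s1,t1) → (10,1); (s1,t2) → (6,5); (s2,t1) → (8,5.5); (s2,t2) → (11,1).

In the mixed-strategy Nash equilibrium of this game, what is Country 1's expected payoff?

62/7

First find q, the probability Country 2 plays t1, from Country 1's indifference between s1 and s2: 10q + 6(1−q) = 8q + 11(1−q), giving q = 5/7.
Since Country 1 is indifferent in equilibrium, Country 1's expected payoff equals the payoff from either row against (5/7, 2/7). Using s1: 10(5/7) + 6(2/7) = 62/7.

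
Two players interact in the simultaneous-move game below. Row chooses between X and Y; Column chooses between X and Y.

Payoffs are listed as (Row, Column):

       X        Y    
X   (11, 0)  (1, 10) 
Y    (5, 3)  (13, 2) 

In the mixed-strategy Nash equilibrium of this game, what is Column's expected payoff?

30/11

First find p, the probability Row plays X, from Column's indifference between X and Y: 3(1−p) = 10p + 2(1−p), giving p = 1/11.
Since Column is indifferent in equilibrium, Column's expected payoff equals the payoff from either column against (1/11, 10/11). Using X: 3(10/11) = 30/11.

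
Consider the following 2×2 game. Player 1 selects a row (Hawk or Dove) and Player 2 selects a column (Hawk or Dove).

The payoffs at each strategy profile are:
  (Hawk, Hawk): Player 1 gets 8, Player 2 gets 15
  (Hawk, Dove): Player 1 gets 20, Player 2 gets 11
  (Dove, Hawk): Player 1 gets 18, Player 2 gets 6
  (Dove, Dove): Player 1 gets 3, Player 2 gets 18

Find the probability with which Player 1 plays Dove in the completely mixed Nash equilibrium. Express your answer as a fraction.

1/4

Let x be the probability that Player 1 plays Hawk. In a completely mixed equilibrium, Player 2 must be indifferent between Hawk and Dove.
Player 2's expected payoff from Hawk is 15x + 6(1−x); from Dove it is 11x + 18(1−x).
Setting these equal: 9x + 6 = −7x + 18, so x = 3/4.
Therefore Player 1 plays Dove with probability 1 − 3/4 = 1/4.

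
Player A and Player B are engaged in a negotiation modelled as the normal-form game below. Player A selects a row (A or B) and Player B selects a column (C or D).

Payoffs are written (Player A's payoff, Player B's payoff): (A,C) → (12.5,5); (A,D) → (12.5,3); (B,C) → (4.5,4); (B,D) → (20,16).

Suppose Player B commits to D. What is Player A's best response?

B

Against D, Player A earns 12.5 from A and 20 from B.
So B is the best response.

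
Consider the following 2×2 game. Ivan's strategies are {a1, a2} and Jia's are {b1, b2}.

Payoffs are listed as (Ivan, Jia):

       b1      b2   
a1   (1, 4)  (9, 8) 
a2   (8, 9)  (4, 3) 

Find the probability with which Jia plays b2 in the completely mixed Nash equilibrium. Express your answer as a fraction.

Let q be the probability that Jia plays b1. In a completely mixed equilibrium, Ivan must be indifferent between a1 and a2.
Ivan's expected payoff from a1 is q + 9(1−q); from a2 it is 8q + 4(1−q).
Setting these equal: −8q + 9 = 4q + 4, so q = 5/12.
Therefore Jia plays b2 with probability 1 − 5/12 = 7/12.

7/12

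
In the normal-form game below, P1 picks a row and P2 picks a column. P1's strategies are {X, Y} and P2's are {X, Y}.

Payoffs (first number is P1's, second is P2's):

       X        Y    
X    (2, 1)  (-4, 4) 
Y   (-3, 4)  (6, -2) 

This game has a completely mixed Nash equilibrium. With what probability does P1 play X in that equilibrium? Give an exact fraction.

Let r be the probability that P1 plays X. In a completely mixed equilibrium, P2 must be indifferent between X and Y.
P2's expected payoff from X is r + 4(1−r); from Y it is 4r − 2(1−r).
Setting these equal: −3r + 4 = 6r − 2, so r = 2/3.

2/3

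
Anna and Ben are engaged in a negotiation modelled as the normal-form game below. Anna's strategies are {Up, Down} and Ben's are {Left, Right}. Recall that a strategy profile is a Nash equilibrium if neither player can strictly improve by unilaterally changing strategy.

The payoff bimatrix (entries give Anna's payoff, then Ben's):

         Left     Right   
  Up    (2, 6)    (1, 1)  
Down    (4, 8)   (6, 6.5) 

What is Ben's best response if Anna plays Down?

Against Down, Ben earns 8 from Left and 6.5 from Right.
So Left is the best response.

Left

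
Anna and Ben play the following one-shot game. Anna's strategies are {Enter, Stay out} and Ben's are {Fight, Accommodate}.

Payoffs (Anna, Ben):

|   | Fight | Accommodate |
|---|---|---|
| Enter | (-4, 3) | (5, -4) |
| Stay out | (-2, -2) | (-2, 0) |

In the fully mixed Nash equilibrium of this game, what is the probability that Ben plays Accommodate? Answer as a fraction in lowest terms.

Let c be the probability that Ben plays Fight. In a completely mixed equilibrium, Anna must be indifferent between Enter and Stay out.
Anna's expected payoff from Enter is −4c + 5(1−c); from Stay out it is −2c − 2(1−c).
Setting these equal: −9c + 5 = -2, so c = 7/9.
Therefore Ben plays Accommodate with probability 1 − 7/9 = 2/9.

2/9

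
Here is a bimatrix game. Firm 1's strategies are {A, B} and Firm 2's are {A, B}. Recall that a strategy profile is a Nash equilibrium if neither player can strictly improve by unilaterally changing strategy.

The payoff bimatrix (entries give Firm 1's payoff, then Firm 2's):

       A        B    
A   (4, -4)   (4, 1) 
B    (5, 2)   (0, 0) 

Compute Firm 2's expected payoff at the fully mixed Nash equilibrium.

First find p, the probability Firm 1 plays A, from Firm 2's indifference between A and B: −4p + 2(1−p) = p, giving p = 2/7.
Since Firm 2 is indifferent in equilibrium, Firm 2's expected payoff equals the payoff from either column against (2/7, 5/7). Using A: −4(2/7) + 2(5/7) = 2/7.

2/7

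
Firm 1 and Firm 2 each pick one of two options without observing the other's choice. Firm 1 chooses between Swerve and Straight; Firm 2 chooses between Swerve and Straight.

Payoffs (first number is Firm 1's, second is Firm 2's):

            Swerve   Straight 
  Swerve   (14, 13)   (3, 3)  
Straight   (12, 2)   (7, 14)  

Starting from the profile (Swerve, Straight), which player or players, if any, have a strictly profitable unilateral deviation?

Both

Firm 1 at (Swerve, Straight) earns 3; deviating to Straight yields 7 — a strict improvement.
Firm 2 earns 3; deviating to Swerve yields 13 — a strict improvement.
Both Firm 1 and Firm 2 have strictly profitable deviations.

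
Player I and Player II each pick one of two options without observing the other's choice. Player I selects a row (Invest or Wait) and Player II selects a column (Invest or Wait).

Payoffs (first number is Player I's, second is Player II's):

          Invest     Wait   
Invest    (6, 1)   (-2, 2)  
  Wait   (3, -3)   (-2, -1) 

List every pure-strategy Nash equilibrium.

(Invest, Wait) and (Wait, Wait)

(Invest, Invest): Player II prefers Wait (2 > 1) — not an equilibrium.
(Invest, Wait): Player I gets -2 ≥ -2 from Wait, and Player II gets 2 ≥ 1 from Invest — Nash equilibrium.
(Wait, Invest): Player I prefers Invest (6 > 3); Player II prefers Wait (-1 > -3) — not an equilibrium.
(Wait, Wait): Player I gets -2 ≥ -2 from Invest, and Player II gets -1 ≥ -3 from Invest — Nash equilibrium.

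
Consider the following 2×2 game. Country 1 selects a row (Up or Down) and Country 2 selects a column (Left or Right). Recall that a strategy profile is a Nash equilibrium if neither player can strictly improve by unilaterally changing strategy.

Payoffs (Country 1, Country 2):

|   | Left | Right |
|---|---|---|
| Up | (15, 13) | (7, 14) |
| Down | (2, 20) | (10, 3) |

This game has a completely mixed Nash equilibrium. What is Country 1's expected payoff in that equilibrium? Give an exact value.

17/2

First find y, the probability Country 2 plays Left, from Country 1's indifference between Up and Down: 15y + 7(1−y) = 2y + 10(1−y), giving y = 3/16.
Since Country 1 is indifferent in equilibrium, Country 1's expected payoff equals the payoff from either row against (3/16, 13/16). Using Up: 15(3/16) + 7(13/16) = 17/2.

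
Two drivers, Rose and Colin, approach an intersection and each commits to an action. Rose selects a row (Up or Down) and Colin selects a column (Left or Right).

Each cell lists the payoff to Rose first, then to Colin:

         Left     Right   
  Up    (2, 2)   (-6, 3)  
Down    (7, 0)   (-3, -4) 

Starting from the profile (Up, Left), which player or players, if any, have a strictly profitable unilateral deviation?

Both

Rose at (Up, Left) earns 2; deviating to Down yields 7 — a strict improvement.
Colin earns 2; deviating to Right yields 3 — a strict improvement.
Both Rose and Colin have strictly profitable deviations.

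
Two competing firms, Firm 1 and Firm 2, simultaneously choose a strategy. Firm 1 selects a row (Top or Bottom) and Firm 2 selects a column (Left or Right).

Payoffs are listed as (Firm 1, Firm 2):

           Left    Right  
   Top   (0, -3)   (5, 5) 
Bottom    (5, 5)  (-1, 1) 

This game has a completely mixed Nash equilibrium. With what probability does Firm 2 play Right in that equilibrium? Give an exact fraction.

5/11

Let q be the probability that Firm 2 plays Left. In a completely mixed equilibrium, Firm 1 must be indifferent between Top and Bottom.
Firm 1's expected payoff from Top is 5(1−q); from Bottom it is 5q − (1−q).
Setting these equal: −5q + 5 = 6q − 1, so q = 6/11.
Therefore Firm 2 plays Right with probability 1 − 6/11 = 5/11.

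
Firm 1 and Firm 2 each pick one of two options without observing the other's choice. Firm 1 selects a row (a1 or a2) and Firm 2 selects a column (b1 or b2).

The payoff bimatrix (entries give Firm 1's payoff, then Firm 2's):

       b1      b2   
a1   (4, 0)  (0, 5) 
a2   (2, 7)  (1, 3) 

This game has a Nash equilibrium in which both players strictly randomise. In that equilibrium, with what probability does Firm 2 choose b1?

Let y be the probability that Firm 2 plays b1. In a completely mixed equilibrium, Firm 1 must be indifferent between a1 and a2.
Firm 1's expected payoff from a1 is 4y; from a2 it is 2y + (1−y).
Setting these equal: 4y = y + 1, so y = 1/3.

1/3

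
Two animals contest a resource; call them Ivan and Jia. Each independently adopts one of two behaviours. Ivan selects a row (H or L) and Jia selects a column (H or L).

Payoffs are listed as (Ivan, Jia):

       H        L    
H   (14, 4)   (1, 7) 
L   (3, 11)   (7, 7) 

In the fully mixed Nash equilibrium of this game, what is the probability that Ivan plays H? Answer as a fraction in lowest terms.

Let p be the probability that Ivan plays H. In a completely mixed equilibrium, Jia must be indifferent between H and L.
Jia's expected payoff from H is 4p + 11(1−p); from L it is 7p + 7(1−p).
Setting these equal: −7p + 11 = 7, so p = 4/7.

4/7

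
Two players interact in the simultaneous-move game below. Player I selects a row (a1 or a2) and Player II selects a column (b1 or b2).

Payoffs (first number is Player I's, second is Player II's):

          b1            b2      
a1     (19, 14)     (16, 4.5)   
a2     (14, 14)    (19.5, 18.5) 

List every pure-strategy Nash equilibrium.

(a1, b1): Player I gets 19 ≥ 14 from a2, and Player II gets 14 ≥ 4.5 from b2 — Nash equilibrium.
(a1, b2): Player I prefers a2 (19.5 > 16); Player II prefers b1 (14 > 4.5) — not an equilibrium.
(a2, b1): Player I prefers a1 (19 > 14); Player II prefers b2 (18.5 > 14) — not an equilibrium.
(a2, b2): Player I gets 19.5 ≥ 16 from a1, and Player II gets 18.5 ≥ 14 from b1 — Nash equilibrium.

(a1, b1) and (a2, b2)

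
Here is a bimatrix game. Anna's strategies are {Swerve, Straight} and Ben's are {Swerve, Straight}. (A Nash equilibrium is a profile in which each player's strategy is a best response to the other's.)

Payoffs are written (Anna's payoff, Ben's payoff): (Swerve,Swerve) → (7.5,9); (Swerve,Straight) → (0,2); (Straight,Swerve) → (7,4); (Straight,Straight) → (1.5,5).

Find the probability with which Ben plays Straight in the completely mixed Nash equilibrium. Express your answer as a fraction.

1/4

Let y be the probability that Ben plays Swerve. In a completely mixed equilibrium, Anna must be indifferent between Swerve and Straight.
Anna's expected payoff from Swerve is 7.5y; from Straight it is 7y + 1.5(1−y).
Setting these equal: 7.5y = 5.5y + 1.5, so y = 3/4.
Therefore Ben plays Straight with probability 1 − 3/4 = 1/4.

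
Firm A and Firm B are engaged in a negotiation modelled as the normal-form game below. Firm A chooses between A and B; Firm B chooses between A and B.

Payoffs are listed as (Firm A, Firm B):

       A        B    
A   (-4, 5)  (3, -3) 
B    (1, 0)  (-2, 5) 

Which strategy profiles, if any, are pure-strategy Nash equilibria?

(A, A): Firm A prefers B (1 > -4) — not an equilibrium.
(A, B): Firm B prefers A (5 > -3) — not an equilibrium.
(B, A): Firm B prefers B (5 > 0) — not an equilibrium.
(B, B): Firm A prefers A (3 > -2) — not an equilibrium.

none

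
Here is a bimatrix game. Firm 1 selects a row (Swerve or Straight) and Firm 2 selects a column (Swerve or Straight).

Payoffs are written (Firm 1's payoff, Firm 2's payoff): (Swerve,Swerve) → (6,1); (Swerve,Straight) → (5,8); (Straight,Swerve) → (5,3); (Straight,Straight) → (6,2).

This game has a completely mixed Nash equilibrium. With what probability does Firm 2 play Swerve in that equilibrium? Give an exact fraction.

Let c be the probability that Firm 2 plays Swerve. In a completely mixed equilibrium, Firm 1 must be indifferent between Swerve and Straight.
Firm 1's expected payoff from Swerve is 6c + 5(1−c); from Straight it is 5c + 6(1−c).
Setting these equal: c + 5 = −c + 6, so c = 1/2.

1/2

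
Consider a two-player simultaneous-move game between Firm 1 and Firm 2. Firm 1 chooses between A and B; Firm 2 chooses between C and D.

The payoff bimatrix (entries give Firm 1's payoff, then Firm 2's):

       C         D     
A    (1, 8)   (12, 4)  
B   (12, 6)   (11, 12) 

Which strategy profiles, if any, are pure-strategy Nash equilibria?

none

(A, C): Firm 1 prefers B (12 > 1) — not an equilibrium.
(A, D): Firm 2 prefers C (8 > 4) — not an equilibrium.
(B, C): Firm 2 prefers D (12 > 6) — not an equilibrium.
(B, D): Firm 1 prefers A (12 > 11) — not an equilibrium.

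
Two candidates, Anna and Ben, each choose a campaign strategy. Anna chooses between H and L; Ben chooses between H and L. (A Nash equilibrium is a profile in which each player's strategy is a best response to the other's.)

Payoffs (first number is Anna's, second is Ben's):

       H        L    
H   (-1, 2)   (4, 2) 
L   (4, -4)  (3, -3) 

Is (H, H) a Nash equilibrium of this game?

At (H, H), Anna earns -1; switching to L would give 4, so Anna would deviate.
Ben earns 2; switching to L would give 2, so Ben has no profitable deviation.
Since at least one player can profitably deviate, this is not a Nash equilibrium.

No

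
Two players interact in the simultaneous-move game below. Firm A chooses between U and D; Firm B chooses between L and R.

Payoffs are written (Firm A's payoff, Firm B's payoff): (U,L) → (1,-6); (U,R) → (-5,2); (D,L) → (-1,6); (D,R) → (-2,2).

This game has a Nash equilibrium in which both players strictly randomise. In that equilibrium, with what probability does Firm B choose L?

3/5

Let q be the probability that Firm B plays L. In a completely mixed equilibrium, Firm A must be indifferent between U and D.
Firm A's expected payoff from U is q − 5(1−q); from D it is −q − 2(1−q).
Setting these equal: 6q − 5 = q − 2, so q = 3/5.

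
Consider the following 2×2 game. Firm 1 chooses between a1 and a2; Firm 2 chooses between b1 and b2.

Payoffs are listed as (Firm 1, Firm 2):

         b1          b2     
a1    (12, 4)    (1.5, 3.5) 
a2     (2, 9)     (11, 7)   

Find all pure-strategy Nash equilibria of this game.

(a1, b1)

(a1, b1): Firm 1 gets 12 ≥ 2 from a2, and Firm 2 gets 4 ≥ 3.5 from b2 — Nash equilibrium.
(a1, b2): Firm 1 prefers a2 (11 > 1.5); Firm 2 prefers b1 (4 > 3.5) — not an equilibrium.
(a2, b1): Firm 1 prefers a1 (12 > 2) — not an equilibrium.
(a2, b2): Firm 2 prefers b1 (9 > 7) — not an equilibrium.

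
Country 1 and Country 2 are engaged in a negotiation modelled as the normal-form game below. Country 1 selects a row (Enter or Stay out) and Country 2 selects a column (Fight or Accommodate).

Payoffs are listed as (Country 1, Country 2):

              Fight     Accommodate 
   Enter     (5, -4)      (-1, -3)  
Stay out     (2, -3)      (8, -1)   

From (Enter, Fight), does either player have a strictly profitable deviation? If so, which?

Country 2

Country 1 at (Enter, Fight) earns 5; deviating to Stay out yields 2 — not better.
Country 2 earns -4; deviating to Accommodate yields -3 — a strict improvement.
Only Country 2 has a strictly profitable deviation.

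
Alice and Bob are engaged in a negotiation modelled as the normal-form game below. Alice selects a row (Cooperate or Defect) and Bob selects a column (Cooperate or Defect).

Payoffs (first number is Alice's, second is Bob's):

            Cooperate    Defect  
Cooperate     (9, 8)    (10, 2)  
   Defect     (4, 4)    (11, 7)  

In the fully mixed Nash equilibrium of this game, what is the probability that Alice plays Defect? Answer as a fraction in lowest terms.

Let r be the probability that Alice plays Cooperate. In a completely mixed equilibrium, Bob must be indifferent between Cooperate and Defect.
Bob's expected payoff from Cooperate is 8r + 4(1−r); from Defect it is 2r + 7(1−r).
Setting these equal: 4r + 4 = −5r + 7, so r = 1/3.
Therefore Alice plays Defect with probability 1 − 1/3 = 2/3.

2/3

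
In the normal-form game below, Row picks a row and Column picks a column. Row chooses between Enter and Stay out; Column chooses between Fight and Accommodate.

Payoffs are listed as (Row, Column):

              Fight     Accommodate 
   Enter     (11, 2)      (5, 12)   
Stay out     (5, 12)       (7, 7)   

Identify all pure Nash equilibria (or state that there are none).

none

(Enter, Fight): Column prefers Accommodate (12 > 2) — not an equilibrium.
(Enter, Accommodate): Row prefers Stay out (7 > 5) — not an equilibrium.
(Stay out, Fight): Row prefers Enter (11 > 5) — not an equilibrium.
(Stay out, Accommodate): Column prefers Fight (12 > 7) — not an equilibrium.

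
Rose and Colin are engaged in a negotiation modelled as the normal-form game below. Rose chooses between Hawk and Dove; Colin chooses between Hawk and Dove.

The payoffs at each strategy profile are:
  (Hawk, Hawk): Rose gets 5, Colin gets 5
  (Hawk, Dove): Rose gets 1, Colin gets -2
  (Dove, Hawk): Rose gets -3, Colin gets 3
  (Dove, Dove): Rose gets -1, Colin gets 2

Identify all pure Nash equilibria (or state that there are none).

(Hawk, Hawk)

(Hawk, Hawk): Rose gets 5 ≥ -3 from Dove, and Colin gets 5 ≥ -2 from Dove — Nash equilibrium.
(Hawk, Dove): Colin prefers Hawk (5 > -2) — not an equilibrium.
(Dove, Hawk): Rose prefers Hawk (5 > -3) — not an equilibrium.
(Dove, Dove): Rose prefers Hawk (1 > -1); Colin prefers Hawk (3 > 2) — not an equilibrium.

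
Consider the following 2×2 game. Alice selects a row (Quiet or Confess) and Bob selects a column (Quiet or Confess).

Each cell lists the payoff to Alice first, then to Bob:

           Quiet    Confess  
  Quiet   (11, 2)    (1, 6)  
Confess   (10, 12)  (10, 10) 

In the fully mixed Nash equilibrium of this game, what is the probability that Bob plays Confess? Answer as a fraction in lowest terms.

1/10

Let y be the probability that Bob plays Quiet. In a completely mixed equilibrium, Alice must be indifferent between Quiet and Confess.
Alice's expected payoff from Quiet is 11y + (1−y); from Confess it is 10y + 10(1−y).
Setting these equal: 10y + 1 = 10, so y = 9/10.
Therefore Bob plays Confess with probability 1 − 9/10 = 1/10.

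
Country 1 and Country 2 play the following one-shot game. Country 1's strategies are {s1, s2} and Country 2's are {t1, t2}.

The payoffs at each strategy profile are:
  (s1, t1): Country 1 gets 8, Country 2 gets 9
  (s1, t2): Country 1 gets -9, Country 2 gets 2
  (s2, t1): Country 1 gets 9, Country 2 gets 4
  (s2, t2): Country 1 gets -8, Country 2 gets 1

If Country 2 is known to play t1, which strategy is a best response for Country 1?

s2

Against t1, Country 1 earns 8 from s1 and 9 from s2.
So s2 is the best response.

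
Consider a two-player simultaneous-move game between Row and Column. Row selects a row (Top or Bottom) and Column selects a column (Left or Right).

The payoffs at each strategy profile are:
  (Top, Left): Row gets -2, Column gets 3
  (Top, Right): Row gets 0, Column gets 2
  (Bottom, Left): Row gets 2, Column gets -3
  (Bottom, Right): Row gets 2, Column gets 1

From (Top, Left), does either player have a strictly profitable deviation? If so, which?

Row

Row at (Top, Left) earns -2; deviating to Bottom yields 2 — a strict improvement.
Column earns 3; deviating to Right yields 2 — not better.
Only Row has a strictly profitable deviation.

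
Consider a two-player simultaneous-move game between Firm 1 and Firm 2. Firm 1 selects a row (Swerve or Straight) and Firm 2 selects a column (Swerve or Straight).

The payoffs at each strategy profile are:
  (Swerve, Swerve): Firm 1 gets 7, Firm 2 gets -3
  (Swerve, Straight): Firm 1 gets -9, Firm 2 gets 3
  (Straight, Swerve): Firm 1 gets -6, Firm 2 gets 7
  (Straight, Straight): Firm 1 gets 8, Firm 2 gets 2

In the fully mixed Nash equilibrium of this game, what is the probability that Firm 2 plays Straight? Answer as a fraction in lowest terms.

Let q be the probability that Firm 2 plays Swerve. In a completely mixed equilibrium, Firm 1 must be indifferent between Swerve and Straight.
Firm 1's expected payoff from Swerve is 7q − 9(1−q); from Straight it is −6q + 8(1−q).
Setting these equal: 16q − 9 = −14q + 8, so q = 17/30.
Therefore Firm 2 plays Straight with probability 1 − 17/30 = 13/30.

13/30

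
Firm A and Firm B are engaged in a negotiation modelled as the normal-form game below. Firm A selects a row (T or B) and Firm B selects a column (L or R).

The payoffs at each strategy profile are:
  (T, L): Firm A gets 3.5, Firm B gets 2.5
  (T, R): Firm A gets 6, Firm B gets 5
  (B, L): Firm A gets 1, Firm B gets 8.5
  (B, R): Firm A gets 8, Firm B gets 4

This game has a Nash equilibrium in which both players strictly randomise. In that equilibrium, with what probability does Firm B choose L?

Let y be the probability that Firm B plays L. In a completely mixed equilibrium, Firm A must be indifferent between T and B.
Firm A's expected payoff from T is 3.5y + 6(1−y); from B it is y + 8(1−y).
Setting these equal: −2.5y + 6 = −7y + 8, so y = 4/9.

4/9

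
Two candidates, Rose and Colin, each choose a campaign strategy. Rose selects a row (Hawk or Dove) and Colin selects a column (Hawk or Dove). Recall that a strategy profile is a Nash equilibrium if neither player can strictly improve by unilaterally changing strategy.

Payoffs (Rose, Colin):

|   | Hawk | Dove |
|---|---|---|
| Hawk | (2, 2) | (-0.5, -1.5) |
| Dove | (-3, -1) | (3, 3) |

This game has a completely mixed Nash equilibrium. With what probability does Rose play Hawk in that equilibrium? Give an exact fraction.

Let p be the probability that Rose plays Hawk. In a completely mixed equilibrium, Colin must be indifferent between Hawk and Dove.
Colin's expected payoff from Hawk is 2p − (1−p); from Dove it is −1.5p + 3(1−p).
Setting these equal: 3p − 1 = −4.5p + 3, so p = 8/15.

8/15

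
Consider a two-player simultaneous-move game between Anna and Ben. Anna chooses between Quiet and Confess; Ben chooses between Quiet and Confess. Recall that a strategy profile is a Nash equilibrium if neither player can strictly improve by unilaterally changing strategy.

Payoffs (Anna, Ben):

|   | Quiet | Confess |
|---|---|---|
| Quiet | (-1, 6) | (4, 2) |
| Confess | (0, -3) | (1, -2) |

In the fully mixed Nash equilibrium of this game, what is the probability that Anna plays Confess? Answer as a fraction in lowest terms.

4/5

Let x be the probability that Anna plays Quiet. In a completely mixed equilibrium, Ben must be indifferent between Quiet and Confess.
Ben's expected payoff from Quiet is 6x − 3(1−x); from Confess it is 2x − 2(1−x).
Setting these equal: 9x − 3 = 4x − 2, so x = 1/5.
Therefore Anna plays Confess with probability 1 − 1/5 = 4/5.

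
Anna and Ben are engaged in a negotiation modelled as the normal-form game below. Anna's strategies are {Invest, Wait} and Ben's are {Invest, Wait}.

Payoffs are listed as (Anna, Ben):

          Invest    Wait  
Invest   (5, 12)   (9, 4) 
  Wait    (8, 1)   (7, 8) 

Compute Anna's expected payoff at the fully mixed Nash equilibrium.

37/5

First find y, the probability Ben plays Invest, from Anna's indifference between Invest and Wait: 5y + 9(1−y) = 8y + 7(1−y), giving y = 2/5.
Since Anna is indifferent in equilibrium, Anna's expected payoff equals the payoff from either row against (2/5, 3/5). Using Invest: 5(2/5) + 9(3/5) = 37/5.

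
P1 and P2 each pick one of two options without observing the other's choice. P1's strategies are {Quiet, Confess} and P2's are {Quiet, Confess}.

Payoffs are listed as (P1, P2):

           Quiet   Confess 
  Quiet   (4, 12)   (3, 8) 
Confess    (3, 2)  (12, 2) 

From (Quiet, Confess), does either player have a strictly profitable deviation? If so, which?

Both

P1 at (Quiet, Confess) earns 3; deviating to Confess yields 12 — a strict improvement.
P2 earns 8; deviating to Quiet yields 12 — a strict improvement.
Both P1 and P2 have strictly profitable deviations.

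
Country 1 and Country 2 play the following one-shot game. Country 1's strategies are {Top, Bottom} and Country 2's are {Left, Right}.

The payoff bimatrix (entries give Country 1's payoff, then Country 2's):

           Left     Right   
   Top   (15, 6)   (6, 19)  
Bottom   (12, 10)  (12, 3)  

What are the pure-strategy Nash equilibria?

(Top, Left): Country 2 prefers Right (19 > 6) — not an equilibrium.
(Top, Right): Country 1 prefers Bottom (12 > 6) — not an equilibrium.
(Bottom, Left): Country 1 prefers Top (15 > 12) — not an equilibrium.
(Bottom, Right): Country 2 prefers Left (10 > 3) — not an equilibrium.

none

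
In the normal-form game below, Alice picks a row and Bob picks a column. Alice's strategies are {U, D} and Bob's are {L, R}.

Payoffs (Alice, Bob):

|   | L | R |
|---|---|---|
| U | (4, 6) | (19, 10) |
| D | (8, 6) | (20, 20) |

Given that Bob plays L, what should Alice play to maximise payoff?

Against L, Alice earns 4 from U and 8 from D.
So D is the best response.

D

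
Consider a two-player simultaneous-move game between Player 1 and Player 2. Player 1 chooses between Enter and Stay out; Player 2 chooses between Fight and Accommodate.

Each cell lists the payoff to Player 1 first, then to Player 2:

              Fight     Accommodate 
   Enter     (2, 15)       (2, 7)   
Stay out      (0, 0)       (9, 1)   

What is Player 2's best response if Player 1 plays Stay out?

Against Stay out, Player 2 earns 0 from Fight and 1 from Accommodate.
So Accommodate is the best response.

Accommodate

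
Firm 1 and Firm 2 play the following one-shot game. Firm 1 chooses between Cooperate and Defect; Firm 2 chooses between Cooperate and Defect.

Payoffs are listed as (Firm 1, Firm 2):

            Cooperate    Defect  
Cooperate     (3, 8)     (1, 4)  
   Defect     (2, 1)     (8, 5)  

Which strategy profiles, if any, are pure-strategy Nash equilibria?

(Cooperate, Cooperate) and (Defect, Defect)

(Cooperate, Cooperate): Firm 1 gets 3 ≥ 2 from Defect, and Firm 2 gets 8 ≥ 4 from Defect — Nash equilibrium.
(Cooperate, Defect): Firm 1 prefers Defect (8 > 1); Firm 2 prefers Cooperate (8 > 4) — not an equilibrium.
(Defect, Cooperate): Firm 1 prefers Cooperate (3 > 2); Firm 2 prefers Defect (5 > 1) — not an equilibrium.
(Defect, Defect): Firm 1 gets 8 ≥ 1 from Cooperate, and Firm 2 gets 5 ≥ 1 from Cooperate — Nash equilibrium.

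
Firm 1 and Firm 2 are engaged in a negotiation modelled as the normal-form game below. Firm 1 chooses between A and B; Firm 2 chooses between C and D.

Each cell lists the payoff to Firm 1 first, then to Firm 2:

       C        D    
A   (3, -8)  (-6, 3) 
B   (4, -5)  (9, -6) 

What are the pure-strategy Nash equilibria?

(B, C)

(A, C): Firm 1 prefers B (4 > 3); Firm 2 prefers D (3 > -8) — not an equilibrium.
(A, D): Firm 1 prefers B (9 > -6) — not an equilibrium.
(B, C): Firm 1 gets 4 ≥ 3 from A, and Firm 2 gets -5 ≥ -6 from D — Nash equilibrium.
(B, D): Firm 2 prefers C (-5 > -6) — not an equilibrium.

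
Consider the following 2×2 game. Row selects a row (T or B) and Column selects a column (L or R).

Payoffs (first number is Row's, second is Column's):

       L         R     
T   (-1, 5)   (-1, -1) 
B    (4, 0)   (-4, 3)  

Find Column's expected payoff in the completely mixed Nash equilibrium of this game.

First find p, the probability Row plays T, from Column's indifference between L and R: 5p = −p + 3(1−p), giving p = 1/3.
Since Column is indifferent in equilibrium, Column's expected payoff equals the payoff from either column against (1/3, 2/3). Using L: 5(1/3) = 5/3.

5/3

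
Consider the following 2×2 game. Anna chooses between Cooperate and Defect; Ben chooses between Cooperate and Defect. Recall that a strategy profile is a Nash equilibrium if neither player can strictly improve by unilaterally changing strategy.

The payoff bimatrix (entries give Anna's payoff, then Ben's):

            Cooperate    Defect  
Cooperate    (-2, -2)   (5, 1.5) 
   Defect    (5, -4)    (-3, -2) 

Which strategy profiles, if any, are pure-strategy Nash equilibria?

(Cooperate, Defect)

(Cooperate, Cooperate): Anna prefers Defect (5 > -2); Ben prefers Defect (1.5 > -2) — not an equilibrium.
(Cooperate, Defect): Anna gets 5 ≥ -3 from Defect, and Ben gets 1.5 ≥ -2 from Cooperate — Nash equilibrium.
(Defect, Cooperate): Ben prefers Defect (-2 > -4) — not an equilibrium.
(Defect, Defect): Anna prefers Cooperate (5 > -3) — not an equilibrium.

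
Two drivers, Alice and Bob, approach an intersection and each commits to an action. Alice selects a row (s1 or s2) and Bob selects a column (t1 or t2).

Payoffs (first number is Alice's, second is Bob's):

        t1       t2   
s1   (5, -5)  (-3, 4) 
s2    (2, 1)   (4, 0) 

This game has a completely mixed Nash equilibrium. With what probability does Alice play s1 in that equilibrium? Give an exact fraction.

Let r be the probability that Alice plays s1. In a completely mixed equilibrium, Bob must be indifferent between t1 and t2.
Bob's expected payoff from t1 is −5r + (1−r); from t2 it is 4r.
Setting these equal: −6r + 1 = 4r, so r = 1/10.

1/10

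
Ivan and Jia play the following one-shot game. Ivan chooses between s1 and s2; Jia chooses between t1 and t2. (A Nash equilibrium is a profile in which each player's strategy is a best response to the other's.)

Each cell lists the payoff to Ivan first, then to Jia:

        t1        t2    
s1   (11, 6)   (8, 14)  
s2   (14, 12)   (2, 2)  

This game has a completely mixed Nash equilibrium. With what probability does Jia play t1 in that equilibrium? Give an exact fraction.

2/3

Let c be the probability that Jia plays t1. In a completely mixed equilibrium, Ivan must be indifferent between s1 and s2.
Ivan's expected payoff from s1 is 11c + 8(1−c); from s2 it is 14c + 2(1−c).
Setting these equal: 3c + 8 = 12c + 2, so c = 2/3.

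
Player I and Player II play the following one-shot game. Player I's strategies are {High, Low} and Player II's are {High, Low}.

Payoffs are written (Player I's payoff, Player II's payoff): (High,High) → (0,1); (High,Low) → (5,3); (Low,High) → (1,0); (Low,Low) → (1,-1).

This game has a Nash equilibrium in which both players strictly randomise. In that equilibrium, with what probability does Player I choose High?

Let p be the probability that Player I plays High. In a completely mixed equilibrium, Player II must be indifferent between High and Low.
Player II's expected payoff from High is p; from Low it is 3p − (1−p).
Setting these equal: p = 4p − 1, so p = 1/3.

1/3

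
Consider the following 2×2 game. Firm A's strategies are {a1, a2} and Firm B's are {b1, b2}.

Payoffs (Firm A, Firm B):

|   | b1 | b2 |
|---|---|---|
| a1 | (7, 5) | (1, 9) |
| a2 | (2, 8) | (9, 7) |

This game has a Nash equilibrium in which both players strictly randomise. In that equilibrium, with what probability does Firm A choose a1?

Let r be the probability that Firm A plays a1. In a completely mixed equilibrium, Firm B must be indifferent between b1 and b2.
Firm B's expected payoff from b1 is 5r + 8(1−r); from b2 it is 9r + 7(1−r).
Setting these equal: −3r + 8 = 2r + 7, so r = 1/5.

1/5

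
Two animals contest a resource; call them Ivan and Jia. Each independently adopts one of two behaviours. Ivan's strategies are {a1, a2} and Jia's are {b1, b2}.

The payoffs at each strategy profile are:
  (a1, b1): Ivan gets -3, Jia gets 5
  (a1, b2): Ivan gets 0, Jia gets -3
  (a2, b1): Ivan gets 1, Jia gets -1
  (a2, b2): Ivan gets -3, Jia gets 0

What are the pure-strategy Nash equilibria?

none

(a1, b1): Ivan prefers a2 (1 > -3) — not an equilibrium.
(a1, b2): Jia prefers b1 (5 > -3) — not an equilibrium.
(a2, b1): Jia prefers b2 (0 > -1) — not an equilibrium.
(a2, b2): Ivan prefers a1 (0 > -3) — not an equilibrium.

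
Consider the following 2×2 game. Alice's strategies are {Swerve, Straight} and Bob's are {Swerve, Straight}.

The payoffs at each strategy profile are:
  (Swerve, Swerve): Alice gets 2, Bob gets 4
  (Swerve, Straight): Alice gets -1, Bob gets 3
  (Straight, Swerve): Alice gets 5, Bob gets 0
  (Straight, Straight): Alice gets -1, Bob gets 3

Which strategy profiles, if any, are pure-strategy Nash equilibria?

(Swerve, Swerve): Alice prefers Straight (5 > 2) — not an equilibrium.
(Swerve, Straight): Bob prefers Swerve (4 > 3) — not an equilibrium.
(Straight, Swerve): Bob prefers Straight (3 > 0) — not an equilibrium.
(Straight, Straight): Alice gets -1 ≥ -1 from Swerve, and Bob gets 3 ≥ 0 from Swerve — Nash equilibrium.

(Straight, Straight)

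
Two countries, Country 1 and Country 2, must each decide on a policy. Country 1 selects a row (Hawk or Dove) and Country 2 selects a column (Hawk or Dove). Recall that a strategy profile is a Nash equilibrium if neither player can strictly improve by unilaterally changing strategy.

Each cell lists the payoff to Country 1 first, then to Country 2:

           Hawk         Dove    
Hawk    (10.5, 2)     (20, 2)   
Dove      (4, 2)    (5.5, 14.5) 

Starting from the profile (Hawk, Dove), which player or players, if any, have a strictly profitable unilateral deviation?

Neither

Country 1 at (Hawk, Dove) earns 20; deviating to Dove yields 5.5 — not better.
Country 2 earns 2; deviating to Hawk yields 2 — not better.
Neither player can strictly improve; the profile is a Nash equilibrium.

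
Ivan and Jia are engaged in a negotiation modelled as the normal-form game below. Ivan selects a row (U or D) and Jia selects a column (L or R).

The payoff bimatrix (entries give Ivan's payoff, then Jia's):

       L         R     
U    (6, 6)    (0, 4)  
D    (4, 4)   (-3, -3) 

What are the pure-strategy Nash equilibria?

(U, L)

(U, L): Ivan gets 6 ≥ 4 from D, and Jia gets 6 ≥ 4 from R — Nash equilibrium.
(U, R): Jia prefers L (6 > 4) — not an equilibrium.
(D, L): Ivan prefers U (6 > 4) — not an equilibrium.
(D, R): Ivan prefers U (0 > -3); Jia prefers L (4 > -3) — not an equilibrium.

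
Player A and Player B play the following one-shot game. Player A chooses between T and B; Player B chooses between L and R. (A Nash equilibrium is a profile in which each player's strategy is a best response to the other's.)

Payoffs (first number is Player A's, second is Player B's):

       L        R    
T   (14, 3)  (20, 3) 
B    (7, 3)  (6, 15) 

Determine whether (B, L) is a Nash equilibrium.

No

At (B, L), Player A earns 7; switching to T would give 14, so Player A would deviate.
Player B earns 3; switching to R would give 15, so Player B would deviate.
Since at least one player can profitably deviate, this is not a Nash equilibrium.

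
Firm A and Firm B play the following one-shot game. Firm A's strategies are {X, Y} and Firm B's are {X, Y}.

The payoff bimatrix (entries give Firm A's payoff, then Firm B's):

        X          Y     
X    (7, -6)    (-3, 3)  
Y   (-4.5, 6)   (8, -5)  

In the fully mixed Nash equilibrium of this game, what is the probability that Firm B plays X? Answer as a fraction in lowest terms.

22/45

Let y be the probability that Firm B plays X. In a completely mixed equilibrium, Firm A must be indifferent between X and Y.
Firm A's expected payoff from X is 7y − 3(1−y); from Y it is −4.5y + 8(1−y).
Setting these equal: 10y − 3 = −12.5y + 8, so y = 22/45.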